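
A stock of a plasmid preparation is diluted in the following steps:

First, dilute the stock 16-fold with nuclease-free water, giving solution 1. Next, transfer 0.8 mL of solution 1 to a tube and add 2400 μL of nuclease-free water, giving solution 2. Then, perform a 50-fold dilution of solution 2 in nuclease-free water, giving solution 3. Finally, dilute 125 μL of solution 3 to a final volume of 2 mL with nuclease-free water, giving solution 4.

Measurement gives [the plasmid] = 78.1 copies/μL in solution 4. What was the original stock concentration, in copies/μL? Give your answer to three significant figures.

Step 1: 16-fold → factor 16
Step 2: 0.8 mL + 2400 μL = 3.2 mL total → factor 3.2/0.8 = 4
Step 3: 50-fold → factor 50
Step 4: 125 μL brought to 2 mL → factor 2000/125 = 16
Overall dilution factor = 16 × 4 × 50 × 16 = 51200
Stock = 78.1 copies/μL × 51200 = 4.00 × 10^6 copies/μL

4.00 × 10^6 copies/μL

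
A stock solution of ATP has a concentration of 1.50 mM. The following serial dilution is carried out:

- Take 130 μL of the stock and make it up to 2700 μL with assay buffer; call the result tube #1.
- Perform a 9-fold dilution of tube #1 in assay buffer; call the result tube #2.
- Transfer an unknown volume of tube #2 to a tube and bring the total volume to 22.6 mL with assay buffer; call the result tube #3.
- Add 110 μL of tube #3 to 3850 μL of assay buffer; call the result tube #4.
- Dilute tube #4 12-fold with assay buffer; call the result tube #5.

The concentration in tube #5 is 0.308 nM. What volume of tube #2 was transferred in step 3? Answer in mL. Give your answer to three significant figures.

0.375 mL

Step 1: 130 μL brought to 2700 μL → factor 2700/130 = 20.769
Step 2: 9-fold → factor 9
Step 3: v brought to 22.6 mL → factor = 22.6 mL/v
Step 4: 110 μL + 3850 μL = 3960 μL total → factor 3960/110 = 36
Step 5: 12-fold → factor 12
Product of known-step factors = 80751
Overall factor = 1.50 mM / (0.308 nM) = 4.8701 × 10^6
Step-3 factor = 4.8701 × 10^6 / 80751 = 60.311
v = 22.6 mL / 60.311 = 0.375 mL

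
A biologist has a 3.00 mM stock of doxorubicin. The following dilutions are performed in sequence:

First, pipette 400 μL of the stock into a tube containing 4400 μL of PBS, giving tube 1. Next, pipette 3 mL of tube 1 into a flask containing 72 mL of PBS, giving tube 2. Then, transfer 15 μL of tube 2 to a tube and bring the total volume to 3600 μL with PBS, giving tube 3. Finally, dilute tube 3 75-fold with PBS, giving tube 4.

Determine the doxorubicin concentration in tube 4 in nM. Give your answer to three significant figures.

0.556 nM

Step 1: 400 μL + 4400 μL = 4800 μL total → factor 4800/400 = 12
Step 2: 3 mL + 72 mL = 75 mL total → factor 75/3 = 25
Step 3: 15 μL brought to 3600 μL → factor 3600/15 = 240
Step 4: 75-fold → factor 75
Overall dilution factor = 12 × 25 × 240 × 75 = 5.4 × 10^6
Final = 3.00 mM / 5.4 × 10^6 = 5.556 × 10^-7 mM = 0.556 nM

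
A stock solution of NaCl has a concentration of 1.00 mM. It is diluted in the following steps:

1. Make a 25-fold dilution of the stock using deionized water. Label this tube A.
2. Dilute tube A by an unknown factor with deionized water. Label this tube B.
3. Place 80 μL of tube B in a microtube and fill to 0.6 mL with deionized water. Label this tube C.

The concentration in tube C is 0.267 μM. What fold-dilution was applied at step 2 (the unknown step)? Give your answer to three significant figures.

20.0-fold

Step 1: 25-fold → factor 25
Step 2: unknown factor x
Step 3: 80 μL brought to 0.6 mL → factor 600/80 = 7.5
Product of known-step factors = 187.5
Overall factor = 1.00 mM / (0.267 μM) = 3745.3
x = 3745.3 / 187.5 = 20.0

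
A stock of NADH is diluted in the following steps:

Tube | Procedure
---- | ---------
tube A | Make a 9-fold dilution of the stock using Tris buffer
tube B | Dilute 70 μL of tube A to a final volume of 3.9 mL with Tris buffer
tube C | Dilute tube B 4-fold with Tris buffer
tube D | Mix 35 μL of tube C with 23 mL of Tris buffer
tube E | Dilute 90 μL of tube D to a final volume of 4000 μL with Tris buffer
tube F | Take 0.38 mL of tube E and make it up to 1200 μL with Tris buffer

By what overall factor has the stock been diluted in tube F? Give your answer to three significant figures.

1.85 × 10^8

Step 1: 9-fold → factor 9
Step 2: 70 μL brought to 3.9 mL → factor 3900/70 = 55.714
Step 3: 4-fold → factor 4
Step 4: 35 μL + 23 mL = 23035 μL total → factor 23035/35 = 658.14
Step 5: 90 μL brought to 4000 μL → factor 4000/90 = 44.444
Step 6: 0.38 mL brought to 1200 μL → factor 1.2/0.38 = 3.1579
Overall dilution factor = 9 × 55.714 × 4 × 658.14 × 44.444 × 3.1579 = 1.8527 × 10^8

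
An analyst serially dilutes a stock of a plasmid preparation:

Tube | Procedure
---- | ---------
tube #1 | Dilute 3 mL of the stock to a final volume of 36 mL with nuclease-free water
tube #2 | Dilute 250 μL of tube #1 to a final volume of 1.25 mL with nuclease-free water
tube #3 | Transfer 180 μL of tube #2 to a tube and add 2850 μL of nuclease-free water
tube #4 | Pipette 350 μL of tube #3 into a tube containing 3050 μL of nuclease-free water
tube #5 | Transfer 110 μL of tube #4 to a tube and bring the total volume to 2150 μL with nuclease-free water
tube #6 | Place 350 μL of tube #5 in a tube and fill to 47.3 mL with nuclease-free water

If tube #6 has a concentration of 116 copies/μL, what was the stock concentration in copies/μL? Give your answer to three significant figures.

3.01 × 10^9 copies/μL

Step 1: 3 mL brought to 36 mL → factor 36/3 = 12
Step 2: 250 μL brought to 1.25 mL → factor 1250/250 = 5
Step 3: 180 μL + 2850 μL = 3030 μL total → factor 3030/180 = 16.833
Step 4: 350 μL + 3050 μL = 3400 μL total → factor 3400/350 = 9.7143
Step 5: 110 μL brought to 2150 μL → factor 2150/110 = 19.545
Step 6: 350 μL brought to 47.3 mL → factor 47300/350 = 135.14
Overall dilution factor = 12 × 5 × 16.833 × 9.7143 × 19.545 × 135.14 = 2.5916 × 10^7
Stock = 116 copies/μL × 2.5916 × 10^7 = 3.01 × 10^9 copies/μL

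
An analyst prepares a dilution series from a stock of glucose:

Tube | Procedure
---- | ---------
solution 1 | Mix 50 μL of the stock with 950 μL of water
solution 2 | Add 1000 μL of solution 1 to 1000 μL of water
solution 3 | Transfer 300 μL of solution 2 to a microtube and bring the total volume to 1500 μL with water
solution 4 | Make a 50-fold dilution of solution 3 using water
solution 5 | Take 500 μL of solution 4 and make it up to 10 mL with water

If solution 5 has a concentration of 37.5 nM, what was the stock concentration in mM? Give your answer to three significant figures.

Step 1: 50 μL + 950 μL = 1000 μL total → factor 1000/50 = 20
Step 2: 1000 μL + 1000 μL = 2000 μL total → factor 2000/1000 = 2
Step 3: 300 μL brought to 1500 μL → factor 1500/300 = 5
Step 4: 50-fold → factor 50
Step 5: 500 μL brought to 10 mL → factor 10000/500 = 20
Overall dilution factor = 20 × 2 × 5 × 50 × 20 = 2 × 10^5
Stock = 37.5 nM × 2 × 10^5 = 7.500 × 10^6 nM = 7.50 mM

7.50 mM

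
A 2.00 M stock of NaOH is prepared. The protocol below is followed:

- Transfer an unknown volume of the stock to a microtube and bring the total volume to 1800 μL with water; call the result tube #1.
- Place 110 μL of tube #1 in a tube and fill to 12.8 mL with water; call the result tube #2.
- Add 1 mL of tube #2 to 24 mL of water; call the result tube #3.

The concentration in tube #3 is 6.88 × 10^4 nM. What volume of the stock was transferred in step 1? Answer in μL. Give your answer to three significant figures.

180 μL

Step 1: v brought to 1800 μL → factor = 1800 μL/v
Step 2: 110 μL brought to 12.8 mL → factor 12800/110 = 116.36
Step 3: 1 mL + 24 mL = 25 mL total → factor 25/1 = 25
Product of known-step factors = 2909.1
Overall factor = 2.00 M / (6.88 × 10^4 nM) = 29070
Step-1 factor = 29070 / 2909.1 = 9.9927
v = 1800 μL / 9.9927 = 180 μL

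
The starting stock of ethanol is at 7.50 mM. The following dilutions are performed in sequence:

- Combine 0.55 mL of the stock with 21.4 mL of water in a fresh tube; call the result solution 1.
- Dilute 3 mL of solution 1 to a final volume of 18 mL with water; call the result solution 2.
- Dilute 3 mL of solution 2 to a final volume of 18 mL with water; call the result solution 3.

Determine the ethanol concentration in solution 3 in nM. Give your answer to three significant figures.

5.22 × 10^3 nM

Step 1: 0.55 mL + 21.4 mL = 21.95 mL total → factor 21.95/0.55 = 39.909
Step 2: 3 mL brought to 18 mL → factor 18/3 = 6
Step 3: 3 mL brought to 18 mL → factor 18/3 = 6
Overall dilution factor = 39.909 × 6 × 6 = 1436.7
Final = 7.50 mM / 1436.7 = 0.005220 mM = 5.22 × 10^3 nM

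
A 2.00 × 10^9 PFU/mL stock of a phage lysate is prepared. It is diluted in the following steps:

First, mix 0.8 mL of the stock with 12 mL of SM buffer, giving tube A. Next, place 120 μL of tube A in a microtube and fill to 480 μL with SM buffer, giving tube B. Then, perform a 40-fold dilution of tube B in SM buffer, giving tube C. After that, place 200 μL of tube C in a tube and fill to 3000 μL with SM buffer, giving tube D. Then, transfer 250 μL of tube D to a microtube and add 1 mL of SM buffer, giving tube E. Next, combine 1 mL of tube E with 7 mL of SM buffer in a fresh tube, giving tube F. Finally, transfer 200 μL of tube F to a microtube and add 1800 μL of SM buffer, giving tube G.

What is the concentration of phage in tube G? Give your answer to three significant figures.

Step 1: 0.8 mL + 12 mL = 12.8 mL total → factor 12.8/0.8 = 16
Step 2: 120 μL brought to 480 μL → factor 480/120 = 4
Step 3: 40-fold → factor 40
Step 4: 200 μL brought to 3000 μL → factor 3000/200 = 15
Step 5: 250 μL + 1 mL = 1250 μL total → factor 1250/250 = 5
Step 6: 1 mL + 7 mL = 8 mL total → factor 8/1 = 8
Step 7: 200 μL + 1800 μL = 2000 μL total → factor 2000/200 = 10
Overall dilution factor = 16 × 4 × 40 × 15 × 5 × 8 × 10 = 1.536 × 10^7
Final = 2.00 × 10^9 PFU/mL / 1.536 × 10^7 = 130 PFU/mL

130 PFU/mL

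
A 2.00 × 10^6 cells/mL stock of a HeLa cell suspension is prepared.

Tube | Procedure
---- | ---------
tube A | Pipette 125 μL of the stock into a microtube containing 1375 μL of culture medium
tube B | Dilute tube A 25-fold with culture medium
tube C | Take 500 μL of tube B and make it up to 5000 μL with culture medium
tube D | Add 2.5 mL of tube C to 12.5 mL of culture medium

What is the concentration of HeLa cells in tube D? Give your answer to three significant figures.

Step 1: 125 μL + 1375 μL = 1500 μL total → factor 1500/125 = 12
Step 2: 25-fold → factor 25
Step 3: 500 μL brought to 5000 μL → factor 5000/500 = 10
Step 4: 2.5 mL + 12.5 mL = 15 mL total → factor 15/2.5 = 6
Dilution factor through tube D = 12 × 25 × 10 × 6 = 18000
[tube D] = 2.00 × 10^6 cells/mL / 18000 = 111 cells/mL

111 cells/mL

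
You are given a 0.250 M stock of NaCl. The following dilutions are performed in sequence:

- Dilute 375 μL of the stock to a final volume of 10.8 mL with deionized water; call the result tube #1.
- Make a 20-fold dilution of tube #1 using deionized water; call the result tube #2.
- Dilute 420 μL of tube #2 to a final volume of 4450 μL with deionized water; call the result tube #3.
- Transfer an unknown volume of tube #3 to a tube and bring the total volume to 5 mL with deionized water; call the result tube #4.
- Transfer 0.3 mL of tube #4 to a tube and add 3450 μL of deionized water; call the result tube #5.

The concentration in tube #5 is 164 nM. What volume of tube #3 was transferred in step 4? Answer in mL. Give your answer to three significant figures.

Step 1: 375 μL brought to 10.8 mL → factor 10800/375 = 28.8
Step 2: 20-fold → factor 20
Step 3: 420 μL brought to 4450 μL → factor 4450/420 = 10.595
Step 4: v brought to 5 mL → factor = 5 mL/v
Step 5: 0.3 mL + 3450 μL = 3.75 mL total → factor 3.75/0.3 = 12.5
Product of known-step factors = 76286
Overall factor = 0.250 M / (164 nM) = 1.5244 × 10^6
Step-4 factor = 1.5244 × 10^6 / 76286 = 19.983
v = 5 mL / 19.983 = 0.250 mL

0.250 mL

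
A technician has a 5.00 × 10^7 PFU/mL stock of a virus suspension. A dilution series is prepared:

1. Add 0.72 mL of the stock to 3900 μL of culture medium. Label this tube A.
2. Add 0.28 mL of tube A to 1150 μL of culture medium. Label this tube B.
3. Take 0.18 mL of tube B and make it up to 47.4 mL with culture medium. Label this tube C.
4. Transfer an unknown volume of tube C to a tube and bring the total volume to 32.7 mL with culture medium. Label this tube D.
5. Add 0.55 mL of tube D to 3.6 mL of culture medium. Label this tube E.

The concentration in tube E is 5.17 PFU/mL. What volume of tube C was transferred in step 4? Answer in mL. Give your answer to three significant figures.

0.220 mL

Step 1: 0.72 mL + 3900 μL = 4.62 mL total → factor 4.62/0.72 = 6.4167
Step 2: 0.28 mL + 1150 μL = 1.43 mL total → factor 1.43/0.28 = 5.1071
Step 3: 0.18 mL brought to 47.4 mL → factor 47.4/0.18 = 263.33
Step 4: v brought to 32.7 mL → factor = 32.7 mL/v
Step 5: 0.55 mL + 3.6 mL = 4.15 mL total → factor 4.15/0.55 = 7.5455
Product of known-step factors = 65115
Overall factor = 5.00 × 10^7 PFU/mL / (5.17 PFU/mL) = 9.6712 × 10^6
Step-4 factor = 9.6712 × 10^6 / 65115 = 148.53
v = 32.7 mL / 148.53 = 0.220 mL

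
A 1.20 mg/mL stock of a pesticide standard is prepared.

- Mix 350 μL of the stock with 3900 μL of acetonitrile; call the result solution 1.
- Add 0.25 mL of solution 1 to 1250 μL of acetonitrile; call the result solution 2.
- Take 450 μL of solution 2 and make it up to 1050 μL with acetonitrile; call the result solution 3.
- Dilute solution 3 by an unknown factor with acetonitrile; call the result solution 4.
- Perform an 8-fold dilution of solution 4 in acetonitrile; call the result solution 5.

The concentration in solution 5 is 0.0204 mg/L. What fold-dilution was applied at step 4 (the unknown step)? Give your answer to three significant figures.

Step 1: 350 μL + 3900 μL = 4250 μL total → factor 4250/350 = 12.143
Step 2: 0.25 mL + 1250 μL = 1.5 mL total → factor 1.5/0.25 = 6
Step 3: 450 μL brought to 1050 μL → factor 1050/450 = 2.3333
Step 4: unknown factor x
Step 5: 8-fold → factor 8
Product of known-step factors = 1360
Overall factor = 1.20 mg/mL / (0.0204 mg/L) = 58824
x = 58824 / 1360 = 43.3

43.3-fold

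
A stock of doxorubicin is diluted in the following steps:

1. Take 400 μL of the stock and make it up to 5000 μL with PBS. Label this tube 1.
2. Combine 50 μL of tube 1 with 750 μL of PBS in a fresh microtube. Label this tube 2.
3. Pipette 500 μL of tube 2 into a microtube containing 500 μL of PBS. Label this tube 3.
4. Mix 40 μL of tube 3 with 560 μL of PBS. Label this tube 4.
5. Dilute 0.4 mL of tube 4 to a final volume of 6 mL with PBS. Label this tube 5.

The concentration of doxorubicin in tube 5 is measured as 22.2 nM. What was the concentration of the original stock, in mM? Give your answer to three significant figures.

Step 1: 400 μL brought to 5000 μL → factor 5000/400 = 12.5
Step 2: 50 μL + 750 μL = 800 μL total → factor 800/50 = 16
Step 3: 500 μL + 500 μL = 1000 μL total → factor 1000/500 = 2
Step 4: 40 μL + 560 μL = 600 μL total → factor 600/40 = 15
Step 5: 0.4 mL brought to 6 mL → factor 6/0.4 = 15
Overall dilution factor = 12.5 × 16 × 2 × 15 × 15 = 90000
Stock = 22.2 nM × 90000 = 1.998 × 10^6 nM = 2.00 mM

2.00 mM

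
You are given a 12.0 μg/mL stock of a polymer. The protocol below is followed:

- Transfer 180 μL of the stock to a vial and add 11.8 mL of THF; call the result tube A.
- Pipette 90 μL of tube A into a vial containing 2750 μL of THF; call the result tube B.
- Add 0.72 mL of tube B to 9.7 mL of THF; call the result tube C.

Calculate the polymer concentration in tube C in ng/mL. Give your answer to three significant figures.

0.395 ng/mL

Step 1: 180 μL + 11.8 mL = 11980 μL total → factor 11980/180 = 66.556
Step 2: 90 μL + 2750 μL = 2840 μL total → factor 2840/90 = 31.556
Step 3: 0.72 mL + 9.7 mL = 10.42 mL total → factor 10.42/0.72 = 14.472
Dilution factor through tube C = 66.556 × 31.556 × 14.472 = 30395
[tube C] = 12.0 μg/mL / 30395 = 0.0003948 μg/mL = 0.395 ng/mL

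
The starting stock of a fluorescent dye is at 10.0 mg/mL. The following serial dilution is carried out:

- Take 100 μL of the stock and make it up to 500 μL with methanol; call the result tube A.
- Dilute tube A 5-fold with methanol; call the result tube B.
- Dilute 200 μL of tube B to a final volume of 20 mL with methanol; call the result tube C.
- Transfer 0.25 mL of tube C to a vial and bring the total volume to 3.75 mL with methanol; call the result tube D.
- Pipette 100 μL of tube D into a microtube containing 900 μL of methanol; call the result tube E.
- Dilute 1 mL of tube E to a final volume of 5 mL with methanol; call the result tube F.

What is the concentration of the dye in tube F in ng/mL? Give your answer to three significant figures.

5.33 ng/mL

Step 1: 100 μL brought to 500 μL → factor 500/100 = 5
Step 2: 5-fold → factor 5
Step 3: 200 μL brought to 20 mL → factor 20000/200 = 100
Step 4: 0.25 mL brought to 3.75 mL → factor 3.75/0.25 = 15
Step 5: 100 μL + 900 μL = 1000 μL total → factor 1000/100 = 10
Step 6: 1 mL brought to 5 mL → factor 5/1 = 5
Overall dilution factor = 5 × 5 × 100 × 15 × 10 × 5 = 1.875 × 10^6
Final = 10.0 mg/mL / 1.875 × 10^6 = 5.333 × 10^-6 mg/mL = 5.33 ng/mL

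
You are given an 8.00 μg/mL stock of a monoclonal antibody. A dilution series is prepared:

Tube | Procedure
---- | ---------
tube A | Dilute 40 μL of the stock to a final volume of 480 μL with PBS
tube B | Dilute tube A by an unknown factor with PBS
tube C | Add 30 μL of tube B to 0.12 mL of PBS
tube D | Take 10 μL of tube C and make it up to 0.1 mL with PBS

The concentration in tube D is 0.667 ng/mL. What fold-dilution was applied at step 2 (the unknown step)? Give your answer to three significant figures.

Step 1: 40 μL brought to 480 μL → factor 480/40 = 12
Step 2: unknown factor x
Step 3: 30 μL + 0.12 mL = 150 μL total → factor 150/30 = 5
Step 4: 10 μL brought to 0.1 mL → factor 100/10 = 10
Product of known-step factors = 600
Overall factor = 8.00 μg/mL / (0.667 ng/mL) = 11994
x = 11994 / 600 = 20.0

20.0-fold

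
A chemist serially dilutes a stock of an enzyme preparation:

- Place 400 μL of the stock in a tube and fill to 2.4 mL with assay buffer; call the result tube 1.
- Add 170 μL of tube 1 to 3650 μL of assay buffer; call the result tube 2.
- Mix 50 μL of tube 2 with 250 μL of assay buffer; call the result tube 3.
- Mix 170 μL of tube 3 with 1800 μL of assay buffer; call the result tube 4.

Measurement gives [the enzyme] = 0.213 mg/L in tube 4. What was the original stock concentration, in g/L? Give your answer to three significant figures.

2.00 g/L

Step 1: 400 μL brought to 2.4 mL → factor 2400/400 = 6
Step 2: 170 μL + 3650 μL = 3820 μL total → factor 3820/170 = 22.471
Step 3: 50 μL + 250 μL = 300 μL total → factor 300/50 = 6
Step 4: 170 μL + 1800 μL = 1970 μL total → factor 1970/170 = 11.588
Overall dilution factor = 6 × 22.471 × 6 × 11.588 = 9374.2
Stock = 0.213 mg/L × 9374.2 = 1997 mg/L = 2.00 g/L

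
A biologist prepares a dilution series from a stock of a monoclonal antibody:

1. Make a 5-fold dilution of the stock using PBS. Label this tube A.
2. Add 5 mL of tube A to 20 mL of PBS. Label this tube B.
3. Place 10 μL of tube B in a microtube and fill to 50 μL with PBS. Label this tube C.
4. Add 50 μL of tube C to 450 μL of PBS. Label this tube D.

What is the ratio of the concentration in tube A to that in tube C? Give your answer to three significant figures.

Step 1: 5-fold → factor 5
Step 2: 5 mL + 20 mL = 25 mL total → factor 25/5 = 5
Step 3: 10 μL brought to 50 μL → factor 50/10 = 5
Dilution factor to tube A = 5; to tube C = 125
[tube A]/[tube C] = (factor to tube C)/(factor to tube A) = 125/5 = 25.0

25.0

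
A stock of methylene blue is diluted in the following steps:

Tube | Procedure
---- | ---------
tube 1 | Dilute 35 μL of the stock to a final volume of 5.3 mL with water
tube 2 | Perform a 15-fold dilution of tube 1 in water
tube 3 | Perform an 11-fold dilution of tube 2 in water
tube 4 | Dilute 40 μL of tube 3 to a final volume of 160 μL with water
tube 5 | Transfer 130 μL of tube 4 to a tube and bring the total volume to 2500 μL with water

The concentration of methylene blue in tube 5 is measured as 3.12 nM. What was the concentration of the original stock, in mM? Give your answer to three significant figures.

6.00 mM

Step 1: 35 μL brought to 5.3 mL → factor 5300/35 = 151.43
Step 2: 15-fold → factor 15
Step 3: 11-fold → factor 11
Step 4: 40 μL brought to 160 μL → factor 160/40 = 4
Step 5: 130 μL brought to 2500 μL → factor 2500/130 = 19.231
Overall dilution factor = 151.43 × 15 × 11 × 4 × 19.231 = 1.922 × 10^6
Stock = 3.12 nM × 1.922 × 10^6 = 5.997 × 10^6 nM = 6.00 mM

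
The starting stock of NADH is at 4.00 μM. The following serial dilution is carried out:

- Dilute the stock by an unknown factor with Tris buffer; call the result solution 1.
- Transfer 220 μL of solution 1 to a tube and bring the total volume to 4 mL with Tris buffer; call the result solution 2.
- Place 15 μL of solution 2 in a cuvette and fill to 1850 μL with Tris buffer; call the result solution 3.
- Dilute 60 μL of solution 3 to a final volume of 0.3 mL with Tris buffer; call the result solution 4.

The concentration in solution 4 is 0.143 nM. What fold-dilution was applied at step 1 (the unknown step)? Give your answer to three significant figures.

Step 1: unknown factor x
Step 2: 220 μL brought to 4 mL → factor 4000/220 = 18.182
Step 3: 15 μL brought to 1850 μL → factor 1850/15 = 123.33
Step 4: 60 μL brought to 0.3 mL → factor 300/60 = 5
Product of known-step factors = 11212
Overall factor = 4.00 μM / (0.143 nM) = 27972
x = 27972 / 11212 = 2.49

2.49-fold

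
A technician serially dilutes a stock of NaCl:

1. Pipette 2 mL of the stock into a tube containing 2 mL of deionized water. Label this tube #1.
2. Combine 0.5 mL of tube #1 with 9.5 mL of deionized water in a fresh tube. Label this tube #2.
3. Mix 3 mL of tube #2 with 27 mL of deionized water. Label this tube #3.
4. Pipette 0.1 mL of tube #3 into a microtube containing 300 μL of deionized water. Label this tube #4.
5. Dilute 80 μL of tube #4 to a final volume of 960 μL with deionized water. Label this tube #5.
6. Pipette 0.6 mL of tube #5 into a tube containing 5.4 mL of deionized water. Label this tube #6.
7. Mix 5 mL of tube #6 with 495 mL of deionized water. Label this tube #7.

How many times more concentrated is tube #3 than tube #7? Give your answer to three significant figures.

Step 1: 2 mL + 2 mL = 4 mL total → factor 4/2 = 2
Step 2: 0.5 mL + 9.5 mL = 10 mL total → factor 10/0.5 = 20
Step 3: 3 mL + 27 mL = 30 mL total → factor 30/3 = 10
Step 4: 0.1 mL + 300 μL = 0.4 mL total → factor 0.4/0.1 = 4
Step 5: 80 μL brought to 960 μL → factor 960/80 = 12
Step 6: 0.6 mL + 5.4 mL = 6 mL total → factor 6/0.6 = 10
Step 7: 5 mL + 495 mL = 500 mL total → factor 500/5 = 100
Dilution factor to tube #3 = 400; to tube #7 = 1.92 × 10^7
[tube #3]/[tube #7] = (factor to tube #7)/(factor to tube #3) = 1.92 × 10^7/400 = 4.80 × 10^4

4.80 × 10^4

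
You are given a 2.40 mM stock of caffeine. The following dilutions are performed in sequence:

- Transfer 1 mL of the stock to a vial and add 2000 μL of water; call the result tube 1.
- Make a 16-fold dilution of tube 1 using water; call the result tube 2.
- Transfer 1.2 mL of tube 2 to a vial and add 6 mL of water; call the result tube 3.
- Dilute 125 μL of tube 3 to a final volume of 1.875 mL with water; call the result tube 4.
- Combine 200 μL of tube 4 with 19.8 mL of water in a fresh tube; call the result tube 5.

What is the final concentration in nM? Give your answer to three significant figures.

5.56 nM

Step 1: 1 mL + 2000 μL = 3 mL total → factor 3/1 = 3
Step 2: 16-fold → factor 16
Step 3: 1.2 mL + 6 mL = 7.2 mL total → factor 7.2/1.2 = 6
Step 4: 125 μL brought to 1.875 mL → factor 1875/125 = 15
Step 5: 200 μL + 19.8 mL = 20000 μL total → factor 20000/200 = 100
Overall dilution factor = 3 × 16 × 6 × 15 × 100 = 4.32 × 10^5
Final = 2.40 mM / 4.32 × 10^5 = 5.556 × 10^-6 mM = 5.56 nM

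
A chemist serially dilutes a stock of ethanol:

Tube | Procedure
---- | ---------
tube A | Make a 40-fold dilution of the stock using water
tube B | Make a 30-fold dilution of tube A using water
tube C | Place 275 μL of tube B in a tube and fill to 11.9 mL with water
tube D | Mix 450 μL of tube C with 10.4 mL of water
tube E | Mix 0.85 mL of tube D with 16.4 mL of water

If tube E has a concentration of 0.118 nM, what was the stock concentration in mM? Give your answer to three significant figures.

3.00 mM

Step 1: 40-fold → factor 40
Step 2: 30-fold → factor 30
Step 3: 275 μL brought to 11.9 mL → factor 11900/275 = 43.273
Step 4: 450 μL + 10.4 mL = 10850 μL total → factor 10850/450 = 24.111
Step 5: 0.85 mL + 16.4 mL = 17.25 mL total → factor 17.25/0.85 = 20.294
Overall dilution factor = 40 × 30 × 43.273 × 24.111 × 20.294 = 2.5409 × 10^7
Stock = 0.118 nM × 2.5409 × 10^7 = 2.998 × 10^6 nM = 3.00 mM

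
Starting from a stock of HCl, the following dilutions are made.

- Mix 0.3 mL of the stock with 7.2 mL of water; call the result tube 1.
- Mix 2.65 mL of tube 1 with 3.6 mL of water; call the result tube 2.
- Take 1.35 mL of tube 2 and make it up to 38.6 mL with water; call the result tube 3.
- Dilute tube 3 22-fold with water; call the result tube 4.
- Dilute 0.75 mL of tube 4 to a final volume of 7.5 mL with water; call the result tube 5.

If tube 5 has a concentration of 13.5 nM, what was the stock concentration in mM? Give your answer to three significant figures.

5.01 mM

Step 1: 0.3 mL + 7.2 mL = 7.5 mL total → factor 7.5/0.3 = 25
Step 2: 2.65 mL + 3.6 mL = 6.25 mL total → factor 6.25/2.65 = 2.3585
Step 3: 1.35 mL brought to 38.6 mL → factor 38.6/1.35 = 28.593
Step 4: 22-fold → factor 22
Step 5: 0.75 mL brought to 7.5 mL → factor 7.5/0.75 = 10
Overall dilution factor = 25 × 2.3585 × 28.593 × 22 × 10 = 3.7089 × 10^5
Stock = 13.5 nM × 3.7089 × 10^5 = 5.007 × 10^6 nM = 5.01 mM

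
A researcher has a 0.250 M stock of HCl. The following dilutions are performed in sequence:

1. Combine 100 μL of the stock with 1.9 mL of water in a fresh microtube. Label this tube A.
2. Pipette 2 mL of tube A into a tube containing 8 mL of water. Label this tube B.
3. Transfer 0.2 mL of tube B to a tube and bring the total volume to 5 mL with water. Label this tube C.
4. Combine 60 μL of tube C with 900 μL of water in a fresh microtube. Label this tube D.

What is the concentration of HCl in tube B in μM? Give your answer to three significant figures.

2.50 × 10^3 μM

Step 1: 100 μL + 1.9 mL = 2000 μL total → factor 2000/100 = 20
Step 2: 2 mL + 8 mL = 10 mL total → factor 10/2 = 5
Dilution factor through tube B = 20 × 5 = 100
[tube B] = 0.250 M / 100 = 0.002500 M = 2.50 × 10^3 μM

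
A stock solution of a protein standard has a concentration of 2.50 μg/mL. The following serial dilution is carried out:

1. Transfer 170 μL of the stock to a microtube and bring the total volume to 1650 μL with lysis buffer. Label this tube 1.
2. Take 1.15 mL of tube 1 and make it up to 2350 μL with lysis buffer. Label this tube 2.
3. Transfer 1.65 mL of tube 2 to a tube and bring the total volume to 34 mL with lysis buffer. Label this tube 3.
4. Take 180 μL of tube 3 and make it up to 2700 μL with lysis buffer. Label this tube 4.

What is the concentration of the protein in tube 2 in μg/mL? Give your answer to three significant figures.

0.126 μg/mL

Step 1: 170 μL brought to 1650 μL → factor 1650/170 = 9.7059
Step 2: 1.15 mL brought to 2350 μL → factor 2.35/1.15 = 2.0435
Dilution factor through tube 2 = 9.7059 × 2.0435 = 19.834
[tube 2] = 2.50 μg/mL / 19.834 = 0.126 μg/mL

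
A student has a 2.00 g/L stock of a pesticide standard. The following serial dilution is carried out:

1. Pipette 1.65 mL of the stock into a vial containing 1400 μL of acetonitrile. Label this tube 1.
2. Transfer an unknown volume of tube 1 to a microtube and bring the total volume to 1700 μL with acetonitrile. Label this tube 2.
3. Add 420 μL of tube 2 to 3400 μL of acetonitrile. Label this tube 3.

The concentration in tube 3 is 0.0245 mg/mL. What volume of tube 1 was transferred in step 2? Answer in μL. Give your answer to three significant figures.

Step 1: 1.65 mL + 1400 μL = 3.05 mL total → factor 3.05/1.65 = 1.8485
Step 2: v brought to 1700 μL → factor = 1700 μL/v
Step 3: 420 μL + 3400 μL = 3820 μL total → factor 3820/420 = 9.0952
Product of known-step factors = 16.812
Overall factor = 2.00 g/L / (0.0245 mg/mL) = 81.633
Step-2 factor = 81.633 / 16.812 = 4.8555
v = 1700 μL / 4.8555 = 350 μL

350 μL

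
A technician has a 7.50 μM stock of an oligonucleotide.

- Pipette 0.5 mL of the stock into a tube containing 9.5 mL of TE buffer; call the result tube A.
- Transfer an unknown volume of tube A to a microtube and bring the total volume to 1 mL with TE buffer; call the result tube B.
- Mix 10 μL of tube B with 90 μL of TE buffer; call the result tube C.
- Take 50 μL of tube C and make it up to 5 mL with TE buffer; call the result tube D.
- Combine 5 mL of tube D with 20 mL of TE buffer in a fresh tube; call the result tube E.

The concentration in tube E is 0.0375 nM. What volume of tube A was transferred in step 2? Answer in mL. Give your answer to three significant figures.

Step 1: 0.5 mL + 9.5 mL = 10 mL total → factor 10/0.5 = 20
Step 2: v brought to 1 mL → factor = 1 mL/v
Step 3: 10 μL + 90 μL = 100 μL total → factor 100/10 = 10
Step 4: 50 μL brought to 5 mL → factor 5000/50 = 100
Step 5: 5 mL + 20 mL = 25 mL total → factor 25/5 = 5
Product of known-step factors = 1 × 10^5
Overall factor = 7.50 μM / (0.0375 nM) = 2 × 10^5
Step-2 factor = 2 × 10^5 / 1 × 10^5 = 2
v = 1 mL / 2 = 0.500 mL

0.500 mL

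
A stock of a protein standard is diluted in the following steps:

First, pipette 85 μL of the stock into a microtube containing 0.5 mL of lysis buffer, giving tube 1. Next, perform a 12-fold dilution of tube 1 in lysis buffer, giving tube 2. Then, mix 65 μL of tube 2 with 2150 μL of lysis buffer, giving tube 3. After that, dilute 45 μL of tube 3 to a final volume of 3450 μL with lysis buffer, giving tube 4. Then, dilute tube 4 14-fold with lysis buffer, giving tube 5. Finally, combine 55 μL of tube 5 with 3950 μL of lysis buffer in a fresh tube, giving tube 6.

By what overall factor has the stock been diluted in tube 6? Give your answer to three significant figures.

2.20 × 10^8

Step 1: 85 μL + 0.5 mL = 585 μL total → factor 585/85 = 6.8824
Step 2: 12-fold → factor 12
Step 3: 65 μL + 2150 μL = 2215 μL total → factor 2215/65 = 34.077
Step 4: 45 μL brought to 3450 μL → factor 3450/45 = 76.667
Step 5: 14-fold → factor 14
Step 6: 55 μL + 3950 μL = 4005 μL total → factor 4005/55 = 72.818
Overall dilution factor = 6.8824 × 12 × 34.077 × 76.667 × 14 × 72.818 = 2.1996 × 10^8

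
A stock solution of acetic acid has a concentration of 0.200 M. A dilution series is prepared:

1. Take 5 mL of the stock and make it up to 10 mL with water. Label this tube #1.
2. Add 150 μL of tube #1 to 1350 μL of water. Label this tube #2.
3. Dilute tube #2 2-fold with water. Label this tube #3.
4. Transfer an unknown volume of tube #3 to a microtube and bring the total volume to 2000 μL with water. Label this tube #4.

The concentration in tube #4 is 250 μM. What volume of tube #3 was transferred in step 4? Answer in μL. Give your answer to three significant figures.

100 μL

Step 1: 5 mL brought to 10 mL → factor 10/5 = 2
Step 2: 150 μL + 1350 μL = 1500 μL total → factor 1500/150 = 10
Step 3: 2-fold → factor 2
Step 4: v brought to 2000 μL → factor = 2000 μL/v
Product of known-step factors = 40
Overall factor = 0.200 M / (250 μM) = 800
Step-4 factor = 800 / 40 = 20
v = 2000 μL / 20 = 100 μL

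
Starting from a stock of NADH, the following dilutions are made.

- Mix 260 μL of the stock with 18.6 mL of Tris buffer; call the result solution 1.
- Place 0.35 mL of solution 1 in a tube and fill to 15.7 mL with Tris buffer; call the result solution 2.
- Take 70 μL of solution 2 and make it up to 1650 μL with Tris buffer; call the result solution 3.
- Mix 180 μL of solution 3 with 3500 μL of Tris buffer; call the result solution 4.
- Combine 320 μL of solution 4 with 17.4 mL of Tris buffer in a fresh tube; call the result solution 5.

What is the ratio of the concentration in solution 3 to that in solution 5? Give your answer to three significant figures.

Step 1: 260 μL + 18.6 mL = 18860 μL total → factor 18860/260 = 72.538
Step 2: 0.35 mL brought to 15.7 mL → factor 15.7/0.35 = 44.857
Step 3: 70 μL brought to 1650 μL → factor 1650/70 = 23.571
Step 4: 180 μL + 3500 μL = 3680 μL total → factor 3680/180 = 20.444
Step 5: 320 μL + 17.4 mL = 17720 μL total → factor 17720/320 = 55.375
Dilution factor to solution 3 = 76698; to solution 5 = 8.6831 × 10^7
[solution 3]/[solution 5] = (factor to solution 5)/(factor to solution 3) = 8.6831 × 10^7/76698 = 1.13 × 10^3

1.13 × 10^3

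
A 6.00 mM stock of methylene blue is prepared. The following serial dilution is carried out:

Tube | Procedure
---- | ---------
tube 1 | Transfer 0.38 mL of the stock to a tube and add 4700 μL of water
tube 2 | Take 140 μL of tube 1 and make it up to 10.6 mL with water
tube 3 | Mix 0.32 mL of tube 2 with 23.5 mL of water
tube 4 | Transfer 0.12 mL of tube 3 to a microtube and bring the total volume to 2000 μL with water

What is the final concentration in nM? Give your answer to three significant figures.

4.78 nM

Step 1: 0.38 mL + 4700 μL = 5.08 mL total → factor 5.08/0.38 = 13.368
Step 2: 140 μL brought to 10.6 mL → factor 10600/140 = 75.714
Step 3: 0.32 mL + 23.5 mL = 23.82 mL total → factor 23.82/0.32 = 74.438
Step 4: 0.12 mL brought to 2000 μL → factor 2/0.12 = 16.667
Overall dilution factor = 13.368 × 75.714 × 74.438 × 16.667 = 1.2557 × 10^6
Final = 6.00 mM / 1.2557 × 10^6 = 4.778 × 10^-6 mM = 4.78 nM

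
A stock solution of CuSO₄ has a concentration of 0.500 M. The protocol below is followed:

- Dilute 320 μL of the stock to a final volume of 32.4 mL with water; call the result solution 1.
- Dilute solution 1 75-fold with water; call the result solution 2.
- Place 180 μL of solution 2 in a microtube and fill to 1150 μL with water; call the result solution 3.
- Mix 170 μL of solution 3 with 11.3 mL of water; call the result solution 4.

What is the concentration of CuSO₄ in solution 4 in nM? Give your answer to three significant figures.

153 nM

Step 1: 320 μL brought to 32.4 mL → factor 32400/320 = 101.25
Step 2: 75-fold → factor 75
Step 3: 180 μL brought to 1150 μL → factor 1150/180 = 6.3889
Step 4: 170 μL + 11.3 mL = 11470 μL total → factor 11470/170 = 67.471
Overall dilution factor = 101.25 × 75 × 6.3889 × 67.471 = 3.2734 × 10^6
Final = 0.500 M / 3.2734 × 10^6 = 1.527 × 10^-7 M = 153 nM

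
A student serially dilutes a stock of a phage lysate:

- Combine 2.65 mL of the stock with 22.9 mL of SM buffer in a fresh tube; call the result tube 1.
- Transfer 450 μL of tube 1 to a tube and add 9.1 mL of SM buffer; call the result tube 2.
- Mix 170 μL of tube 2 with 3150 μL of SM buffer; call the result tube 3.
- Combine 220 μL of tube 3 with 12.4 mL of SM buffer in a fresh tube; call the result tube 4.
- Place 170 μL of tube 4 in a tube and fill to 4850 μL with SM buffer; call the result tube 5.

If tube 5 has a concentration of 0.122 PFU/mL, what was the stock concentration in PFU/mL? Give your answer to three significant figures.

Step 1: 2.65 mL + 22.9 mL = 25.55 mL total → factor 25.55/2.65 = 9.6415
Step 2: 450 μL + 9.1 mL = 9550 μL total → factor 9550/450 = 21.222
Step 3: 170 μL + 3150 μL = 3320 μL total → factor 3320/170 = 19.529
Step 4: 220 μL + 12.4 mL = 12620 μL total → factor 12620/220 = 57.364
Step 5: 170 μL brought to 4850 μL → factor 4850/170 = 28.529
Overall dilution factor = 9.6415 × 21.222 × 19.529 × 57.364 × 28.529 = 6.5397 × 10^6
Stock = 0.122 PFU/mL × 6.5397 × 10^6 = 7.98 × 10^5 PFU/mL

7.98 × 10^5 PFU/mL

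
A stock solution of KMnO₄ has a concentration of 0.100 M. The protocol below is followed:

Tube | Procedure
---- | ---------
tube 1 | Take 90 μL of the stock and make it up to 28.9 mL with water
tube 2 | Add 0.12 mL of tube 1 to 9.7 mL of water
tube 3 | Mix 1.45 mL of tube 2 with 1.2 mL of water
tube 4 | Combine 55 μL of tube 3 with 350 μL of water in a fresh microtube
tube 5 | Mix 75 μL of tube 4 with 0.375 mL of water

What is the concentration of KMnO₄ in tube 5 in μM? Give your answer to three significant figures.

0.0471 μM

Step 1: 90 μL brought to 28.9 mL → factor 28900/90 = 321.11
Step 2: 0.12 mL + 9.7 mL = 9.82 mL total → factor 9.82/0.12 = 81.833
Step 3: 1.45 mL + 1.2 mL = 2.65 mL total → factor 2.65/1.45 = 1.8276
Step 4: 55 μL + 350 μL = 405 μL total → factor 405/55 = 7.3636
Step 5: 75 μL + 0.375 mL = 450 μL total → factor 450/75 = 6
Overall dilution factor = 321.11 × 81.833 × 1.8276 × 7.3636 × 6 = 2.1218 × 10^6
Final = 0.100 M / 2.1218 × 10^6 = 4.713 × 10^-8 M = 0.0471 μM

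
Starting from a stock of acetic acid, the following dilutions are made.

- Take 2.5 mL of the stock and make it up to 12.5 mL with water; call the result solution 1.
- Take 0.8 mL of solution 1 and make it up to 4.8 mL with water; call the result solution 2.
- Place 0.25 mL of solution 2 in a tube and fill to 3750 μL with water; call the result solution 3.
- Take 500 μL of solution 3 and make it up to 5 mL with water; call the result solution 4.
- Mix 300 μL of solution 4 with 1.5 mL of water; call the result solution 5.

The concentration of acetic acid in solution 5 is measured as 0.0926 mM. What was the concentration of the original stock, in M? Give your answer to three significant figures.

2.50 M

Step 1: 2.5 mL brought to 12.5 mL → factor 12.5/2.5 = 5
Step 2: 0.8 mL brought to 4.8 mL → factor 4.8/0.8 = 6
Step 3: 0.25 mL brought to 3750 μL → factor 3.75/0.25 = 15
Step 4: 500 μL brought to 5 mL → factor 5000/500 = 10
Step 5: 300 μL + 1.5 mL = 1800 μL total → factor 1800/300 = 6
Overall dilution factor = 5 × 6 × 15 × 10 × 6 = 27000
Stock = 0.0926 mM × 27000 = 2500 mM = 2.50 M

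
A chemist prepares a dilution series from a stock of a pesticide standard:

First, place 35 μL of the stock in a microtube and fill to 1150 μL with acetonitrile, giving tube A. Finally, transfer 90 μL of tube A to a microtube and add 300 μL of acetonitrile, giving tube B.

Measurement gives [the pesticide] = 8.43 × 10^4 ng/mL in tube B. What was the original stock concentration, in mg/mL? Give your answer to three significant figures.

Step 1: 35 μL brought to 1150 μL → factor 1150/35 = 32.857
Step 2: 90 μL + 300 μL = 390 μL total → factor 390/90 = 4.3333
Overall dilution factor = 32.857 × 4.3333 = 142.38
Stock = 8.43 × 10^4 ng/mL × 142.38 = 1.200 × 10^7 ng/mL = 12.0 mg/mL

12.0 mg/mL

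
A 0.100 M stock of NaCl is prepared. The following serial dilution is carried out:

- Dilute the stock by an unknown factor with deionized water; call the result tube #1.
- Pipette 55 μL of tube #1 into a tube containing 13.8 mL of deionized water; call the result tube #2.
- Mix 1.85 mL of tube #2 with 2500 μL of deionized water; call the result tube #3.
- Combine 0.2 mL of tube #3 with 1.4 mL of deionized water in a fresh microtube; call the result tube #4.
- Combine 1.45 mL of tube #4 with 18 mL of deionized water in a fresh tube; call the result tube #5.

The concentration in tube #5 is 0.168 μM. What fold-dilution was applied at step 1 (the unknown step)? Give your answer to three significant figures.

9.36-fold

Step 1: unknown factor x
Step 2: 55 μL + 13.8 mL = 13855 μL total → factor 13855/55 = 251.91
Step 3: 1.85 mL + 2500 μL = 4.35 mL total → factor 4.35/1.85 = 2.3514
Step 4: 0.2 mL + 1.4 mL = 1.6 mL total → factor 1.6/0.2 = 8
Step 5: 1.45 mL + 18 mL = 19.45 mL total → factor 19.45/1.45 = 13.414
Product of known-step factors = 63563
Overall factor = 0.100 M / (0.168 μM) = 5.9524 × 10^5
x = 5.9524 × 10^5 / 63563 = 9.36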